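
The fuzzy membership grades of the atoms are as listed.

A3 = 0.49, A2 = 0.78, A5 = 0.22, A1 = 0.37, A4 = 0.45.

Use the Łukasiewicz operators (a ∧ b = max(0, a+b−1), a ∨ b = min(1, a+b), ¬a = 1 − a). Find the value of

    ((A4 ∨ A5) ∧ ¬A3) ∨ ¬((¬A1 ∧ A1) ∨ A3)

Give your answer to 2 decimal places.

A4 ∨ A5 = min(1, a+b) on (0.45, 0.22) = 0.67
¬A3 = 1 − 0.49 = 0.51
(A4 ∨ A5) ∧ ¬A3 = max(0, a+b−1) on (0.67, 0.51) = 0.18
¬A1 = 1 − 0.37 = 0.63
¬A1 ∧ A1 = max(0, a+b−1) on (0.63, 0.37) = 0.00
(¬A1 ∧ A1) ∨ A3 = min(1, a+b) on (0.00, 0.49) = 0.49
¬((¬A1 ∧ A1) ∨ A3) = 1 − 0.49 = 0.51
((A4 ∨ A5) ∧ ¬A3) ∨ ¬((¬A1 ∧ A1) ∨ A3) = min(1, a+b) on (0.18, 0.51) = 0.69

0.69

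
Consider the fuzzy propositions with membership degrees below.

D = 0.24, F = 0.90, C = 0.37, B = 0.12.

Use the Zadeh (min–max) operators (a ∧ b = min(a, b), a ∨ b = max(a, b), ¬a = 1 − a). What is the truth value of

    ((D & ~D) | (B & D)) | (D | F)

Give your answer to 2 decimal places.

0.90

~D = 1 − 0.24 = 0.76
D & ~D = min(a, b) on (0.24, 0.76) = 0.24
B & D = min(a, b) on (0.12, 0.24) = 0.12
(D & ~D) | (B & D) = max(a, b) on (0.24, 0.12) = 0.24
D | F = max(a, b) on (0.24, 0.90) = 0.90
((D & ~D) | (B & D)) | (D | F) = max(a, b) on (0.24, 0.90) = 0.90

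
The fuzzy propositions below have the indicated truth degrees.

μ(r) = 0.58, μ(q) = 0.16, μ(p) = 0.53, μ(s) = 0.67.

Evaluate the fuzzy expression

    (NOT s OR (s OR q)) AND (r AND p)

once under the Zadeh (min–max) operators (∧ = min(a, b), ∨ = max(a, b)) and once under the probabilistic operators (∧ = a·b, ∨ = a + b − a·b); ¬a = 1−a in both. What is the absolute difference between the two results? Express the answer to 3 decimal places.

Under Zadeh (min–max):
  NOT s = 1 − 0.67 = 0.33
  s OR q = max(a, b) on (0.67, 0.16) = 0.67
  NOT s OR (s OR q) = max(a, b) on (0.33, 0.67) = 0.67
  r AND p = min(a, b) on (0.58, 0.53) = 0.53
  (NOT s OR (s OR q)) AND (r AND p) = min(a, b) on (0.67, 0.53) = 0.53
  → value = 0.5300
Under probabilistic:
  NOT s = 1 − 0.6700 = 0.3300
  s OR q = a + b − a·b on (0.6700, 0.1600) = 0.7228
  NOT s OR (s OR q) = a + b − a·b on (0.3300, 0.7228) = 0.8143
  r AND p = a·b on (0.5800, 0.5300) = 0.3074
  (NOT s OR (s OR q)) AND (r AND p) = a·b on (0.8143, 0.3074) = 0.2503
  → value = 0.2503
|0.5300 − 0.2503| = 0.280

0.280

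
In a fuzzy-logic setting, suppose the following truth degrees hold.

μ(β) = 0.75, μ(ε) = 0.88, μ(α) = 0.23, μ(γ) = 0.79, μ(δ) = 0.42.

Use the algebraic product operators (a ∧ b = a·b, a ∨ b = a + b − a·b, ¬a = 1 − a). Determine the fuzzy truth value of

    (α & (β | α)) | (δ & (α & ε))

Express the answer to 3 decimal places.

0.255

β | α = a + b − a·b on (0.7500, 0.2300) = 0.8075
α & (β | α) = a·b on (0.2300, 0.8075) = 0.1857
α & ε = a·b on (0.2300, 0.8800) = 0.2024
δ & (α & ε) = a·b on (0.4200, 0.2024) = 0.0850
(α & (β | α)) | (δ & (α & ε)) = a + b − a·b on (0.1857, 0.0850) = 0.2549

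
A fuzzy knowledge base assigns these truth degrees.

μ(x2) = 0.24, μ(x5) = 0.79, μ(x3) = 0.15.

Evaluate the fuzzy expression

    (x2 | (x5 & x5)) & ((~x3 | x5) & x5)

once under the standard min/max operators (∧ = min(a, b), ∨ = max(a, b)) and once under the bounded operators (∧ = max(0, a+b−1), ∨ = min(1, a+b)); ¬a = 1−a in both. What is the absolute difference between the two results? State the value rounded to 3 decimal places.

Under standard min/max:
  x5 & x5 = min(a, b) on (0.79, 0.79) = 0.79
  x2 | (x5 & x5) = max(a, b) on (0.24, 0.79) = 0.79
  ~x3 = 1 − 0.15 = 0.85
  ~x3 | x5 = max(a, b) on (0.85, 0.79) = 0.85
  (~x3 | x5) & x5 = min(a, b) on (0.85, 0.79) = 0.79
  (x2 | (x5 & x5)) & ((~x3 | x5) & x5) = min(a, b) on (0.79, 0.79) = 0.79
  → value = 0.7900
Under bounded:
  x5 & x5 = max(0, a+b−1) on (0.79, 0.79) = 0.58
  x2 | (x5 & x5) = min(1, a+b) on (0.24, 0.58) = 0.82
  ~x3 = 1 − 0.15 = 0.85
  ~x3 | x5 = min(1, a+b) on (0.85, 0.79) = 1.00
  (~x3 | x5) & x5 = max(0, a+b−1) on (1.00, 0.79) = 0.79
  (x2 | (x5 & x5)) & ((~x3 | x5) & x5) = max(0, a+b−1) on (0.82, 0.79) = 0.61
  → value = 0.6100
|0.7900 − 0.6100| = 0.180

0.180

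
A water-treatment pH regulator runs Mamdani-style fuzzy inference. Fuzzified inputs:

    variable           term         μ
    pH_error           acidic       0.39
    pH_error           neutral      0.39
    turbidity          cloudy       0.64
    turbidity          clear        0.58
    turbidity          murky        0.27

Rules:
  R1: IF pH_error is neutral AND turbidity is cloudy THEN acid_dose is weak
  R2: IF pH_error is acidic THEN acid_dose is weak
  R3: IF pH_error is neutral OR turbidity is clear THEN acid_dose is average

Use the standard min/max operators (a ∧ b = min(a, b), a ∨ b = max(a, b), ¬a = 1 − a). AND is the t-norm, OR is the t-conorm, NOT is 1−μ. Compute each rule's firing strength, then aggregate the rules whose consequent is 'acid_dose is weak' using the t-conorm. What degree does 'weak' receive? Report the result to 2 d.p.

0.39

R1: neutral=0.39, cloudy=0.64; AND[min(a, b)] → w = 0.39
R2: acidic=0.39 → w = 0.39
R3: neutral=0.39, clear=0.58; OR[max(a, b)] → w = 0.58
Rules with consequent 'weak': {R1, R2} → strengths 0.39, 0.39
Aggregate via t-conorm [max(a, b)]: 0.39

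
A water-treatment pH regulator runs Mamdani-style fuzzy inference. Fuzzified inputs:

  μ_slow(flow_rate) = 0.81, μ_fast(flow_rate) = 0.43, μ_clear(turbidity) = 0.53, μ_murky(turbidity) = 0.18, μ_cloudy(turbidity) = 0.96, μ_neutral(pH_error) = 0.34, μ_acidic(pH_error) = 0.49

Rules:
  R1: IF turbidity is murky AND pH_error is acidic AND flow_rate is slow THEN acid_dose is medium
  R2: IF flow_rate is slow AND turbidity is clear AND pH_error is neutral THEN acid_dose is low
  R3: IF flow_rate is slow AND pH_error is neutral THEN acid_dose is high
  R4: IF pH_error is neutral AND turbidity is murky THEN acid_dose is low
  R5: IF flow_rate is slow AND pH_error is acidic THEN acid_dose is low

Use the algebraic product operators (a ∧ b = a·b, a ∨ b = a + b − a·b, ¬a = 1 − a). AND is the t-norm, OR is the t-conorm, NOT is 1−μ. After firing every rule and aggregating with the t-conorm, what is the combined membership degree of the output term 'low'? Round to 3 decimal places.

0.516

R1: murky=0.18, acidic=0.49, slow=0.81; AND[a·b] → w = 0.0714
R2: slow=0.81, clear=0.53, neutral=0.34; AND[a·b] → w = 0.1460
R3: slow=0.81, neutral=0.34; AND[a·b] → w = 0.2754
R4: neutral=0.34, murky=0.18; AND[a·b] → w = 0.0612
R5: slow=0.81, acidic=0.49; AND[a·b] → w = 0.3969
Rules with consequent 'low': {R2, R4, R5} → strengths 0.1460, 0.0612, 0.3969
Aggregate via t-conorm [a + b − a·b]: 0.5165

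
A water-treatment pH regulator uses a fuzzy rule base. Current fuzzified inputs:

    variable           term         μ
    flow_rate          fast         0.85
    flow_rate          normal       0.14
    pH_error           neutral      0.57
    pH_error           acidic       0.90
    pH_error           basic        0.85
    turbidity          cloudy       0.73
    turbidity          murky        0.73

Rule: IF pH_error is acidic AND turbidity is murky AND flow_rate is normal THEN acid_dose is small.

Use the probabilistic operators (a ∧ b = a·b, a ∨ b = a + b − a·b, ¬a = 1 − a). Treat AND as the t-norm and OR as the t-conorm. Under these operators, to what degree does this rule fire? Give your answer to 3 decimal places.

firing strength: acidic=0.90, murky=0.73, normal=0.14; AND[a·b] → w = 0.0920

0.092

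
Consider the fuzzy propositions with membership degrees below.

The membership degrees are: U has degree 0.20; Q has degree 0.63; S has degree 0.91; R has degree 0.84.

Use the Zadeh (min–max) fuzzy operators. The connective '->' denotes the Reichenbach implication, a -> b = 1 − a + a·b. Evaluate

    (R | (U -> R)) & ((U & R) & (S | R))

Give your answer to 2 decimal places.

U -> R  [Reichenbach: 1 − a + a·b] with a=0.20, b=0.84 → 0.97
R | (U -> R) = max(a, b) on (0.84, 0.97) = 0.97
U & R = min(a, b) on (0.20, 0.84) = 0.20
S | R = max(a, b) on (0.91, 0.84) = 0.91
(U & R) & (S | R) = min(a, b) on (0.20, 0.91) = 0.20
(R | (U -> R)) & ((U & R) & (S | R)) = min(a, b) on (0.97, 0.20) = 0.20

0.20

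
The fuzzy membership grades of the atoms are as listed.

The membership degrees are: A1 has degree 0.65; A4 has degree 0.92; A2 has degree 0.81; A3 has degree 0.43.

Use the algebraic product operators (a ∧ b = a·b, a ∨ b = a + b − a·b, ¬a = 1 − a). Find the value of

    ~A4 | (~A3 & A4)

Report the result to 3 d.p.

0.562

~A4 = 1 − 0.9200 = 0.0800
~A3 = 1 − 0.4300 = 0.5700
~A3 & A4 = a·b on (0.5700, 0.9200) = 0.5244
~A4 | (~A3 & A4) = a + b − a·b on (0.0800, 0.5244) = 0.5624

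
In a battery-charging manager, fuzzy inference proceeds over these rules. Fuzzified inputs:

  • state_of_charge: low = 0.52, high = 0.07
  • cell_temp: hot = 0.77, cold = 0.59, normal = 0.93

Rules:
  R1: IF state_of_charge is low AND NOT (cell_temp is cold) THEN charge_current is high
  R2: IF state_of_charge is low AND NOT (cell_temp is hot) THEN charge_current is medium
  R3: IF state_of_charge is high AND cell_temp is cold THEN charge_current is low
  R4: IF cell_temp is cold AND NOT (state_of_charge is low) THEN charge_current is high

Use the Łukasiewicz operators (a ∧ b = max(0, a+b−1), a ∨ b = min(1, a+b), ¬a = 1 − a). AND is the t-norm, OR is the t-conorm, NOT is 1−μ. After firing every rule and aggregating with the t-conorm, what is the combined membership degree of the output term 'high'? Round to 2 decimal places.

0.07

R1: low=0.52, ¬cold=1−0.59=0.41; AND[max(0, a+b−1)] → w = 0.00
R2: low=0.52, ¬hot=1−0.77=0.23; AND[max(0, a+b−1)] → w = 0.00
R3: high=0.07, cold=0.59; AND[max(0, a+b−1)] → w = 0.00
R4: cold=0.59, ¬low=1−0.52=0.48; AND[max(0, a+b−1)] → w = 0.07
Rules with consequent 'high': {R1, R4} → strengths 0.00, 0.07
Aggregate via t-conorm [min(1, a+b)]: 0.07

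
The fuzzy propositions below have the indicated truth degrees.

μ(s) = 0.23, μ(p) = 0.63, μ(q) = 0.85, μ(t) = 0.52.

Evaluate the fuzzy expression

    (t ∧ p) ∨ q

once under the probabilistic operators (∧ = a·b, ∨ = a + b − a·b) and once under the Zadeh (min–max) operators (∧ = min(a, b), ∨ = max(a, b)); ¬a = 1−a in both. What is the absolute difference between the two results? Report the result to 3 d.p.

0.049

Under probabilistic:
  t ∧ p = a·b on (0.5200, 0.6300) = 0.3276
  (t ∧ p) ∨ q = a + b − a·b on (0.3276, 0.8500) = 0.8991
  → value = 0.8991
Under Zadeh (min–max):
  t ∧ p = min(a, b) on (0.52, 0.63) = 0.52
  (t ∧ p) ∨ q = max(a, b) on (0.52, 0.85) = 0.85
  → value = 0.8500
|0.8991 − 0.8500| = 0.049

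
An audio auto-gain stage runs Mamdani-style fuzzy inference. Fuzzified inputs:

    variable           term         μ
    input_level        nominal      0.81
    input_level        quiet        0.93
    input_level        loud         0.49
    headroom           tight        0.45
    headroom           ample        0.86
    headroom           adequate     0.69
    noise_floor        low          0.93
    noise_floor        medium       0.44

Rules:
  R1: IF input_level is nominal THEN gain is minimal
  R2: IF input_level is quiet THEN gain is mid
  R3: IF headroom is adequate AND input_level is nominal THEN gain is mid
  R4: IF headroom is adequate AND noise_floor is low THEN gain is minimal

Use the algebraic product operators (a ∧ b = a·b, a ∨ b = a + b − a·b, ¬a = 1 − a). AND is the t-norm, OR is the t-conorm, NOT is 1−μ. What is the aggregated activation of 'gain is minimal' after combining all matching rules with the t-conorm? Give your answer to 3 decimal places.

R1: nominal=0.81 → w = 0.8100
R2: quiet=0.93 → w = 0.9300
R3: adequate=0.69, nominal=0.81; AND[a·b] → w = 0.5589
R4: adequate=0.69, low=0.93; AND[a·b] → w = 0.6417
Rules with consequent 'minimal': {R1, R4} → strengths 0.8100, 0.6417
Aggregate via t-conorm [a + b − a·b]: 0.9319

0.932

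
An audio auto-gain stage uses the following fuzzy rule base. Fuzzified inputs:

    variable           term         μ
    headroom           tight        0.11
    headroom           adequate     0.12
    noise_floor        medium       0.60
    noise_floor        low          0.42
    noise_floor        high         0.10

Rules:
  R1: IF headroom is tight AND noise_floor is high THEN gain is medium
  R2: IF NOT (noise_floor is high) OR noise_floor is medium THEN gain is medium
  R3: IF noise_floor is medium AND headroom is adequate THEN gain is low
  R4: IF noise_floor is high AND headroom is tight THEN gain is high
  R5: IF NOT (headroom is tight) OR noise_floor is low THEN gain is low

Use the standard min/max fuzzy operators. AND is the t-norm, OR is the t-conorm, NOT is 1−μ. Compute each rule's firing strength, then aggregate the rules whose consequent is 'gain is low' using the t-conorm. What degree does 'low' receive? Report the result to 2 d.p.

R1: tight=0.11, high=0.10; AND[min(a, b)] → w = 0.10
R2: ¬high=1−0.10=0.90, medium=0.60; OR[max(a, b)] → w = 0.90
R3: medium=0.60, adequate=0.12; AND[min(a, b)] → w = 0.12
R4: high=0.10, tight=0.11; AND[min(a, b)] → w = 0.10
R5: ¬tight=1−0.11=0.89, low=0.42; OR[max(a, b)] → w = 0.89
Rules with consequent 'low': {R3, R5} → strengths 0.12, 0.89
Aggregate via t-conorm [max(a, b)]: 0.89

0.89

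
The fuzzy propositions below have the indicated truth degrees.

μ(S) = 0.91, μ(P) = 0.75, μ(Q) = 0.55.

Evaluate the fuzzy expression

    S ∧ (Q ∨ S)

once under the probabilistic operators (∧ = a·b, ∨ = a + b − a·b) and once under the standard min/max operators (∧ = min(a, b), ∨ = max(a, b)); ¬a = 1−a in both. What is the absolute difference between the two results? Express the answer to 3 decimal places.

0.037

Under probabilistic:
  Q ∨ S = a + b − a·b on (0.5500, 0.9100) = 0.9595
  S ∧ (Q ∨ S) = a·b on (0.9100, 0.9595) = 0.8731
  → value = 0.8731
Under standard min/max:
  Q ∨ S = max(a, b) on (0.55, 0.91) = 0.91
  S ∧ (Q ∨ S) = min(a, b) on (0.91, 0.91) = 0.91
  → value = 0.9100
|0.8731 − 0.9100| = 0.037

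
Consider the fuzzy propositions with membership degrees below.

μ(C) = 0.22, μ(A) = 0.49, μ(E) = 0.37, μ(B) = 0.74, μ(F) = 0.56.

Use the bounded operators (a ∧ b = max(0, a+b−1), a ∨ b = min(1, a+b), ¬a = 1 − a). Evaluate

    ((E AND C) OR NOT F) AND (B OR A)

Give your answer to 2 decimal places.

E AND C = max(0, a+b−1) on (0.37, 0.22) = 0.00
NOT F = 1 − 0.56 = 0.44
(E AND C) OR NOT F = min(1, a+b) on (0.00, 0.44) = 0.44
B OR A = min(1, a+b) on (0.74, 0.49) = 1.00
((E AND C) OR NOT F) AND (B OR A) = max(0, a+b−1) on (0.44, 1.00) = 0.44

0.44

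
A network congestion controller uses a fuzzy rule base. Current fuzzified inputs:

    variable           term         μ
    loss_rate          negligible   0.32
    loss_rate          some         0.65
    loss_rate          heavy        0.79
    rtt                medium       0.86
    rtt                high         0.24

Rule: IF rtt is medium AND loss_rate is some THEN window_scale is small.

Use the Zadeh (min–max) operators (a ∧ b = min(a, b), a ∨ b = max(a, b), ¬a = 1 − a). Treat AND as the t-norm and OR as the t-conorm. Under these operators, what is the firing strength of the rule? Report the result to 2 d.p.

firing strength: medium=0.86, some=0.65; AND[min(a, b)] → w = 0.65

0.65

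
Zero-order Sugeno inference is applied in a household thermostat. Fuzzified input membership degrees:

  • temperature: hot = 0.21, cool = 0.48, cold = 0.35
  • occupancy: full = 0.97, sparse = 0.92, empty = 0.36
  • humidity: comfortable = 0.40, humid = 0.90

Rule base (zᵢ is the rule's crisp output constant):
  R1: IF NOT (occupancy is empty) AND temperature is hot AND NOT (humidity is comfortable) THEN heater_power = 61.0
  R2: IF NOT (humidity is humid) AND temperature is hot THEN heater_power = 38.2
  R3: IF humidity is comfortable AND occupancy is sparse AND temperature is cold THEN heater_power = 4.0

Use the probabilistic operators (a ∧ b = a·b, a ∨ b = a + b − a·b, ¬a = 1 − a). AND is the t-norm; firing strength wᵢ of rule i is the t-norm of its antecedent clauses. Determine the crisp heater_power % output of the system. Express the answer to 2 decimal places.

27.06

R1 (z=61.0): ¬empty=1−0.36=0.64, hot=0.21, ¬comfortable=1−0.40=0.60; AND[a·b] → w = 0.0806
R2 (z=38.2): ¬humid=1−0.90=0.10, hot=0.21; AND[a·b] → w = 0.0210
R3 (z=4.0): comfortable=0.40, sparse=0.92, cold=0.35; AND[a·b] → w = 0.1288
Weighted average = (0.0806·61.0 + 0.0210·38.2 + 0.1288·4.0) / (0.0806 + 0.0210 + 0.1288)
  = 6.2364 / 0.2304 = 27.06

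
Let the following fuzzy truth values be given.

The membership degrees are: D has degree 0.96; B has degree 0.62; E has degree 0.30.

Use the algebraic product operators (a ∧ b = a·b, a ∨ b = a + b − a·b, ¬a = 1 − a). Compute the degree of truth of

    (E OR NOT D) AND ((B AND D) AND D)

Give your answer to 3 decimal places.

NOT D = 1 − 0.9600 = 0.0400
E OR NOT D = a + b − a·b on (0.3000, 0.0400) = 0.3280
B AND D = a·b on (0.6200, 0.9600) = 0.5952
(B AND D) AND D = a·b on (0.5952, 0.9600) = 0.5714
(E OR NOT D) AND ((B AND D) AND D) = a·b on (0.3280, 0.5714) = 0.1874

0.187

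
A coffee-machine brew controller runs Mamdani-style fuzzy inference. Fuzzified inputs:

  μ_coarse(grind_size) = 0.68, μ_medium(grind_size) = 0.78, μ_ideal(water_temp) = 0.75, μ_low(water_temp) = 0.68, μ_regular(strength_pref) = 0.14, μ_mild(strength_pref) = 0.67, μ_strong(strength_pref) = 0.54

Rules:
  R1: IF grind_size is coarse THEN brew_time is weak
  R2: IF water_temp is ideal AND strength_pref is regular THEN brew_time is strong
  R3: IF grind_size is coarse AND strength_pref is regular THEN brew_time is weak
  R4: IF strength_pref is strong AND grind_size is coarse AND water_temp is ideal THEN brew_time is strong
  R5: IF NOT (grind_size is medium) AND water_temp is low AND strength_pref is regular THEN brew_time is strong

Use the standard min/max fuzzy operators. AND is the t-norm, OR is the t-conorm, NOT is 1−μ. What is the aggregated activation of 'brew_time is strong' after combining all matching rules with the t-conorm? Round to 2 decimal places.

0.54

R1: coarse=0.68 → w = 0.68
R2: ideal=0.75, regular=0.14; AND[min(a, b)] → w = 0.14
R3: coarse=0.68, regular=0.14; AND[min(a, b)] → w = 0.14
R4: strong=0.54, coarse=0.68, ideal=0.75; AND[min(a, b)] → w = 0.54
R5: ¬medium=1−0.78=0.22, low=0.68, regular=0.14; AND[min(a, b)] → w = 0.14
Rules with consequent 'strong': {R2, R4, R5} → strengths 0.14, 0.54, 0.14
Aggregate via t-conorm [max(a, b)]: 0.54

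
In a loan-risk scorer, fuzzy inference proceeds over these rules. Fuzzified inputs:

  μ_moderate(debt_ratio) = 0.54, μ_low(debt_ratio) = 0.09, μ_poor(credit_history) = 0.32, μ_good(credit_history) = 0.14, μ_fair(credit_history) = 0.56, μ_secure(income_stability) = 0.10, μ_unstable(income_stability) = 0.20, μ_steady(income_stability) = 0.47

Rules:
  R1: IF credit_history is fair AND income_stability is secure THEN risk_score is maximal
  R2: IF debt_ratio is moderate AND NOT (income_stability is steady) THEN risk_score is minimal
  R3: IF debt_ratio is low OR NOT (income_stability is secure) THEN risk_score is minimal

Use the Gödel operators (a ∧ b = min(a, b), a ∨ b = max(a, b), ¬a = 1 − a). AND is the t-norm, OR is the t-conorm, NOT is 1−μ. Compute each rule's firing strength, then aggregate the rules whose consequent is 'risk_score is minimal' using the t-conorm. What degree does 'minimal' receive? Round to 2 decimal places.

R1: fair=0.56, secure=0.10; AND[min(a, b)] → w = 0.10
R2: moderate=0.54, ¬steady=1−0.47=0.53; AND[min(a, b)] → w = 0.53
R3: low=0.09, ¬secure=1−0.10=0.90; OR[max(a, b)] → w = 0.90
Rules with consequent 'minimal': {R2, R3} → strengths 0.53, 0.90
Aggregate via t-conorm [max(a, b)]: 0.90

0.90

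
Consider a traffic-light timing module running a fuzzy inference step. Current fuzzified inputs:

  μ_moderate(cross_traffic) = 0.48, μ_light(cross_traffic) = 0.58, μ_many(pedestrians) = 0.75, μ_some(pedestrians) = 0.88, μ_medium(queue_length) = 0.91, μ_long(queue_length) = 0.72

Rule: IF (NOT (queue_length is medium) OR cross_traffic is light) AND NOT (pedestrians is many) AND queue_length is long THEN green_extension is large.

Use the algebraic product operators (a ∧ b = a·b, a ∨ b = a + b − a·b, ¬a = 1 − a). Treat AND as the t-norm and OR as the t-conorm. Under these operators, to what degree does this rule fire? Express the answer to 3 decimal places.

firing strength: (¬medium=1−0.91=0.09 OR light=0.58) = 0.6178; AND[a·b] with ¬many=1−0.75=0.25, long=0.72 → w = 0.1112

0.111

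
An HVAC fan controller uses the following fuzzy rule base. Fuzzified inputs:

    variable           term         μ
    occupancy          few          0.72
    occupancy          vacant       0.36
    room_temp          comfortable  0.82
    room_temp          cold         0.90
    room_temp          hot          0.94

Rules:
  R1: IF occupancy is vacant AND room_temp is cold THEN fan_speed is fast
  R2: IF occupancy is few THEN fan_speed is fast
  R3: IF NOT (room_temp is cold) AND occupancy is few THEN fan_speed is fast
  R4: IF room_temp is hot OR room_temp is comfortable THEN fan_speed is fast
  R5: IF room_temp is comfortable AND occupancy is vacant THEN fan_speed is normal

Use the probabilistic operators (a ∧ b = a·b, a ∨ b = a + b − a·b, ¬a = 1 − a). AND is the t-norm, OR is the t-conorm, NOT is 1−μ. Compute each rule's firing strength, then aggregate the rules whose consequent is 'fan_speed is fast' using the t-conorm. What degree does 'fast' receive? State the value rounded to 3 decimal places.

R1: vacant=0.36, cold=0.90; AND[a·b] → w = 0.3240
R2: few=0.72 → w = 0.7200
R3: ¬cold=1−0.90=0.10, few=0.72; AND[a·b] → w = 0.0720
R4: hot=0.94, comfortable=0.82; OR[a + b − a·b] → w = 0.9892
R5: comfortable=0.82, vacant=0.36; AND[a·b] → w = 0.2952
Rules with consequent 'fast': {R1, R2, R3, R4} → strengths 0.3240, 0.7200, 0.0720, 0.9892
Aggregate via t-conorm [a + b − a·b]: 0.9981

0.998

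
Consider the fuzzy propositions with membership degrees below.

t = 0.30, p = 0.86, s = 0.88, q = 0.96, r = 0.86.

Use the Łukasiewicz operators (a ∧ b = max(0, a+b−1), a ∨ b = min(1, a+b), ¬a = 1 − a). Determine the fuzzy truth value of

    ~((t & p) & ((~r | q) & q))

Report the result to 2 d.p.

t & p = max(0, a+b−1) on (0.30, 0.86) = 0.16
~r = 1 − 0.86 = 0.14
~r | q = min(1, a+b) on (0.14, 0.96) = 1.00
(~r | q) & q = max(0, a+b−1) on (1.00, 0.96) = 0.96
(t & p) & ((~r | q) & q) = max(0, a+b−1) on (0.16, 0.96) = 0.12
~((t & p) & ((~r | q) & q)) = 1 − 0.12 = 0.88

0.88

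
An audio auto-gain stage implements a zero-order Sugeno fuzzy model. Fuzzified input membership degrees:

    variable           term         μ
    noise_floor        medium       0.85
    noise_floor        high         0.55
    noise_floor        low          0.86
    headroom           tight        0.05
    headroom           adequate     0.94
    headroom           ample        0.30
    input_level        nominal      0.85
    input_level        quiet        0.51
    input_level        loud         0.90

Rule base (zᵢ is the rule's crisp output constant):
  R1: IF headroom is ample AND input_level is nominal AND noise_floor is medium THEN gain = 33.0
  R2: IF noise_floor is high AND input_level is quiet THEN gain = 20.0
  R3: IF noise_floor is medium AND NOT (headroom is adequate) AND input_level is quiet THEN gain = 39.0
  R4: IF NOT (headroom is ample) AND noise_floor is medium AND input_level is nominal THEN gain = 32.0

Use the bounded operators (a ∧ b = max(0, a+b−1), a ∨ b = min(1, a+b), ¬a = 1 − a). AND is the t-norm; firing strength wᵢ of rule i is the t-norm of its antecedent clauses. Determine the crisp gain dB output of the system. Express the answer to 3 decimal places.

R1 (z=33.0): ample=0.30, nominal=0.85, medium=0.85; AND[max(0, a+b−1)] → w = 0.00
R2 (z=20.0): high=0.55, quiet=0.51; AND[max(0, a+b−1)] → w = 0.06
R3 (z=39.0): medium=0.85, ¬adequate=1−0.94=0.06, quiet=0.51; AND[max(0, a+b−1)] → w = 0.00
R4 (z=32.0): ¬ample=1−0.30=0.70, medium=0.85, nominal=0.85; AND[max(0, a+b−1)] → w = 0.40
Weighted average = (0.00·33.0 + 0.06·20.0 + 0.00·39.0 + 0.40·32.0) / (0.00 + 0.06 + 0.00 + 0.40)
  = 14.0000 / 0.4600 = 30.435

30.435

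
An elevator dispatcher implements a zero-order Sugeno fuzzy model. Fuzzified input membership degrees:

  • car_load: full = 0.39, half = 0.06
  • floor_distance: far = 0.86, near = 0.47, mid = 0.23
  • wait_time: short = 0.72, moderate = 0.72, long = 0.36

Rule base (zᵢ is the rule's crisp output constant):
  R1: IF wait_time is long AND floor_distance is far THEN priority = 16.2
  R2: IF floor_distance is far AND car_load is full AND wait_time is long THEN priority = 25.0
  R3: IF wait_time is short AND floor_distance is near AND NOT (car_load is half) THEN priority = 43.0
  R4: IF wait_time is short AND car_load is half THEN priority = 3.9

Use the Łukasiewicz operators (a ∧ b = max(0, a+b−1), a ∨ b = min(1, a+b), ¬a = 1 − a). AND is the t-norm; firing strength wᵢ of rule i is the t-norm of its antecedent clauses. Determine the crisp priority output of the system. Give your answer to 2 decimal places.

R1 (z=16.2): long=0.36, far=0.86; AND[max(0, a+b−1)] → w = 0.22
R2 (z=25.0): far=0.86, full=0.39, long=0.36; AND[max(0, a+b−1)] → w = 0.00
R3 (z=43.0): short=0.72, near=0.47, ¬half=1−0.06=0.94; AND[max(0, a+b−1)] → w = 0.13
R4 (z=3.9): short=0.72, half=0.06; AND[max(0, a+b−1)] → w = 0.00
Weighted average = (0.22·16.2 + 0.00·25.0 + 0.13·43.0 + 0.00·3.9) / (0.22 + 0.00 + 0.13 + 0.00)
  = 9.1540 / 0.3500 = 26.15

26.15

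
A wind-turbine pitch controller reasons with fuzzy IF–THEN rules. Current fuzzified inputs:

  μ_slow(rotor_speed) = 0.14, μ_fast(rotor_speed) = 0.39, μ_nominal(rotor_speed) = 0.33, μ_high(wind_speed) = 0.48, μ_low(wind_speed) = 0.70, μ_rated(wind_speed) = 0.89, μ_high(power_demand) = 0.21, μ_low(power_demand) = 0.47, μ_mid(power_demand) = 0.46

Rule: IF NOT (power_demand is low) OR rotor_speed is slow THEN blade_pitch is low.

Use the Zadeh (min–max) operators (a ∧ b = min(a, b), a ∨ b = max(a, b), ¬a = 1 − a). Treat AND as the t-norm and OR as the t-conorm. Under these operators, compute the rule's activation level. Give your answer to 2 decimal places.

0.53

firing strength: ¬low=1−0.47=0.53, slow=0.14; OR[max(a, b)] → w = 0.53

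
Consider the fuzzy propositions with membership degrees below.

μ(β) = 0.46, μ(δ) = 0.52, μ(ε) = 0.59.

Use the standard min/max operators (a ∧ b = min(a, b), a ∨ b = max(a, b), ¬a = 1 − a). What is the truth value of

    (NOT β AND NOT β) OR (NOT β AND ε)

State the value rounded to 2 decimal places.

0.54

NOT β = 1 − 0.46 = 0.54
NOT β = 1 − 0.46 = 0.54
NOT β AND NOT β = min(a, b) on (0.54, 0.54) = 0.54
NOT β = 1 − 0.46 = 0.54
NOT β AND ε = min(a, b) on (0.54, 0.59) = 0.54
(NOT β AND NOT β) OR (NOT β AND ε) = max(a, b) on (0.54, 0.54) = 0.54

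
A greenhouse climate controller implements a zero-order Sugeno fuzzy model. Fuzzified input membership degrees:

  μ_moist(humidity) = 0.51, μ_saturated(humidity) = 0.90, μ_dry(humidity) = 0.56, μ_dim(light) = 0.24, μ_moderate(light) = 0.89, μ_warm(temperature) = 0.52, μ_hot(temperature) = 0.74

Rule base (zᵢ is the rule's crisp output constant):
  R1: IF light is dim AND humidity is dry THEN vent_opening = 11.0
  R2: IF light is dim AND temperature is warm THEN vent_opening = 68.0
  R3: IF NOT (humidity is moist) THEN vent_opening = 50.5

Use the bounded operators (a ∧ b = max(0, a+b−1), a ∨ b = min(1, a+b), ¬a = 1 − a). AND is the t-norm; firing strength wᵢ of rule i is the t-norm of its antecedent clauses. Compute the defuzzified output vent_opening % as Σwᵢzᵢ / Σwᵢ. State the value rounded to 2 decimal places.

R1 (z=11.0): dim=0.24, dry=0.56; AND[max(0, a+b−1)] → w = 0.00
R2 (z=68.0): dim=0.24, warm=0.52; AND[max(0, a+b−1)] → w = 0.00
R3 (z=50.5): ¬moist=1−0.51=0.49 → w = 0.49
Weighted average = (0.00·11.0 + 0.00·68.0 + 0.49·50.5) / (0.00 + 0.00 + 0.49)
  = 24.7450 / 0.4900 = 50.50

50.50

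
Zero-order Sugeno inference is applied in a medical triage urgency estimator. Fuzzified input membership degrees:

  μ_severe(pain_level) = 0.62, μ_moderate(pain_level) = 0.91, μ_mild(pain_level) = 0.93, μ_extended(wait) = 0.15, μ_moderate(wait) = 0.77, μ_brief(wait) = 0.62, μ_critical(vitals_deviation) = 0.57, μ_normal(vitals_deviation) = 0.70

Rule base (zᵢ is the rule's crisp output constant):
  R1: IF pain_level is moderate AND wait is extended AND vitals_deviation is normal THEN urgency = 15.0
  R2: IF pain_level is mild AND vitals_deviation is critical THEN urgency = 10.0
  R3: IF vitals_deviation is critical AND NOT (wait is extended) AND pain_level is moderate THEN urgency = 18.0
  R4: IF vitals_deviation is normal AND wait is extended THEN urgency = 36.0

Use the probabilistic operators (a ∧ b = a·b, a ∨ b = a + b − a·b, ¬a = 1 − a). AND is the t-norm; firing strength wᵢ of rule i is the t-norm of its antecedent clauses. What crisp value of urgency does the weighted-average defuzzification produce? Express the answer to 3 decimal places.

R1 (z=15.0): moderate=0.91, extended=0.15, normal=0.70; AND[a·b] → w = 0.0955
R2 (z=10.0): mild=0.93, critical=0.57; AND[a·b] → w = 0.5301
R3 (z=18.0): critical=0.57, ¬extended=1−0.15=0.85, moderate=0.91; AND[a·b] → w = 0.4409
R4 (z=36.0): normal=0.70, extended=0.15; AND[a·b] → w = 0.1050
Weighted average = (0.0955·15.0 + 0.5301·10.0 + 0.4409·18.0 + 0.1050·36.0) / (0.0955 + 0.5301 + 0.4409 + 0.1050)
  = 18.4504 / 1.1715 = 15.749

15.749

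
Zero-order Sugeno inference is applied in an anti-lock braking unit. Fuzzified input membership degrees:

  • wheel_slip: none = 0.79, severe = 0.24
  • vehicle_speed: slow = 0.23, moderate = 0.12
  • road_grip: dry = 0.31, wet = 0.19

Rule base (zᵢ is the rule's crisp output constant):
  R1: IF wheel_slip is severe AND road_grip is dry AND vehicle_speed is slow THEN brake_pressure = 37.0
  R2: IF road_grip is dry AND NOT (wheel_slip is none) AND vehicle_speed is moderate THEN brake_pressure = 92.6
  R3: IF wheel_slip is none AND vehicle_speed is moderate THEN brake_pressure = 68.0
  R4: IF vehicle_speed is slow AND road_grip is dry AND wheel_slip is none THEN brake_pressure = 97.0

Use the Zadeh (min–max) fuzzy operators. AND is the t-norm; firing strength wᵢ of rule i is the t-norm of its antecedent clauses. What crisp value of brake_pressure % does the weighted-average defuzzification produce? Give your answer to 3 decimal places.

R1 (z=37.0): severe=0.24, dry=0.31, slow=0.23; AND[min(a, b)] → w = 0.23
R2 (z=92.6): dry=0.31, ¬none=1−0.79=0.21, moderate=0.12; AND[min(a, b)] → w = 0.12
R3 (z=68.0): none=0.79, moderate=0.12; AND[min(a, b)] → w = 0.12
R4 (z=97.0): slow=0.23, dry=0.31, none=0.79; AND[min(a, b)] → w = 0.23
Weighted average = (0.23·37.0 + 0.12·92.6 + 0.12·68.0 + 0.23·97.0) / (0.23 + 0.12 + 0.12 + 0.23)
  = 50.0920 / 0.7000 = 71.560

71.560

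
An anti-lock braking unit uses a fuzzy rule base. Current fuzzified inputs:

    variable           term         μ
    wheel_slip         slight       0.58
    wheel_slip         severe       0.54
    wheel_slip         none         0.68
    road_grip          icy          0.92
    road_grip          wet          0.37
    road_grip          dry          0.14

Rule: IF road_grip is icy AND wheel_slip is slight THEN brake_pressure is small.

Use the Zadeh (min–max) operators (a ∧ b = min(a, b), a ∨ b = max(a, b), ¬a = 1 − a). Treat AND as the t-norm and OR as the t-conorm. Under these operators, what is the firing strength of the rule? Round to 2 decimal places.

0.58

firing strength: icy=0.92, slight=0.58; AND[min(a, b)] → w = 0.58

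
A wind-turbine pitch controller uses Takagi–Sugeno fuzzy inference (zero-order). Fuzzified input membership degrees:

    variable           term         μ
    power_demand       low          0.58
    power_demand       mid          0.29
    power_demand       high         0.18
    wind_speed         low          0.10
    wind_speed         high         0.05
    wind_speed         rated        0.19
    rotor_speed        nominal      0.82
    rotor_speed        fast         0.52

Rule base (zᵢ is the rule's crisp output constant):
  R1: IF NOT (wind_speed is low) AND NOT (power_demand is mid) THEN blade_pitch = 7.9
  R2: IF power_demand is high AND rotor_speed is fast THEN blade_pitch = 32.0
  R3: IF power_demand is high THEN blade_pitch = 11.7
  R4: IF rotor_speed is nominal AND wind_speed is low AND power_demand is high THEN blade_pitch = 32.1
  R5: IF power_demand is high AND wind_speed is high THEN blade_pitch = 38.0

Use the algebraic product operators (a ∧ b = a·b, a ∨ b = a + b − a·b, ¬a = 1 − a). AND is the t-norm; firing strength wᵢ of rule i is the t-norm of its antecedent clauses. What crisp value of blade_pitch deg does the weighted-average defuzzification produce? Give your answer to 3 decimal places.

R1 (z=7.9): ¬low=1−0.10=0.90, ¬mid=1−0.29=0.71; AND[a·b] → w = 0.6390
R2 (z=32.0): high=0.18, fast=0.52; AND[a·b] → w = 0.0936
R3 (z=11.7): high=0.18 → w = 0.1800
R4 (z=32.1): nominal=0.82, low=0.10, high=0.18; AND[a·b] → w = 0.0148
R5 (z=38.0): high=0.18, high=0.05; AND[a·b] → w = 0.0090
Weighted average = (0.6390·7.9 + 0.0936·32.0 + 0.1800·11.7 + 0.0148·32.1 + 0.0090·38.0) / (0.6390 + 0.0936 + 0.1800 + 0.0148 + 0.0090)
  = 10.9651 / 0.9364 = 11.710

11.710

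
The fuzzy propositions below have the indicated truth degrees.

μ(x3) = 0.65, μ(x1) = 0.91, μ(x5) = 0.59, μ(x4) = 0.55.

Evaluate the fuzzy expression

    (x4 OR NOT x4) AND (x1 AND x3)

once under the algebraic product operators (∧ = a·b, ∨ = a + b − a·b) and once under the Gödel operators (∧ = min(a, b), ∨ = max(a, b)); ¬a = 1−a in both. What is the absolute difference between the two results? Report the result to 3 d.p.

0.105

Under algebraic product:
  NOT x4 = 1 − 0.5500 = 0.4500
  x4 OR NOT x4 = a + b − a·b on (0.5500, 0.4500) = 0.7525
  x1 AND x3 = a·b on (0.9100, 0.6500) = 0.5915
  (x4 OR NOT x4) AND (x1 AND x3) = a·b on (0.7525, 0.5915) = 0.4451
  → value = 0.4451
Under Gödel:
  NOT x4 = 1 − 0.55 = 0.45
  x4 OR NOT x4 = max(a, b) on (0.55, 0.45) = 0.55
  x1 AND x3 = min(a, b) on (0.91, 0.65) = 0.65
  (x4 OR NOT x4) AND (x1 AND x3) = min(a, b) on (0.55, 0.65) = 0.55
  → value = 0.5500
|0.4451 − 0.5500| = 0.105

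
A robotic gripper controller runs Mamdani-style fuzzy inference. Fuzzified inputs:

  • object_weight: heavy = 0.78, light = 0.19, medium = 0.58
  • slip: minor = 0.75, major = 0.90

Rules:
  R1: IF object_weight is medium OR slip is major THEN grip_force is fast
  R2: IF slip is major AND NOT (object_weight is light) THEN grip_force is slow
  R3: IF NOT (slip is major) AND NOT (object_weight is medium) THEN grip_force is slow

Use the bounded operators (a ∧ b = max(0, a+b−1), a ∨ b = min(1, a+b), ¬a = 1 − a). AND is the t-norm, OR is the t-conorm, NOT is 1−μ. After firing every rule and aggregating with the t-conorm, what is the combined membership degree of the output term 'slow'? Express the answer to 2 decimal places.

R1: medium=0.58, major=0.90; OR[min(1, a+b)] → w = 1.00
R2: major=0.90, ¬light=1−0.19=0.81; AND[max(0, a+b−1)] → w = 0.71
R3: ¬major=1−0.90=0.10, ¬medium=1−0.58=0.42; AND[max(0, a+b−1)] → w = 0.00
Rules with consequent 'slow': {R2, R3} → strengths 0.71, 0.00
Aggregate via t-conorm [min(1, a+b)]: 0.71

0.71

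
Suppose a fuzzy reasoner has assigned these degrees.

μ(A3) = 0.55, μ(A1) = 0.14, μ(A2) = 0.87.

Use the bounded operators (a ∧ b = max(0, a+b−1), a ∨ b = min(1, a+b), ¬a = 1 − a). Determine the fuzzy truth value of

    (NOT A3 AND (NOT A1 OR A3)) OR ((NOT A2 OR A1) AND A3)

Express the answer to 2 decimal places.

NOT A3 = 1 − 0.55 = 0.45
NOT A1 = 1 − 0.14 = 0.86
NOT A1 OR A3 = min(1, a+b) on (0.86, 0.55) = 1.00
NOT A3 AND (NOT A1 OR A3) = max(0, a+b−1) on (0.45, 1.00) = 0.45
NOT A2 = 1 − 0.87 = 0.13
NOT A2 OR A1 = min(1, a+b) on (0.13, 0.14) = 0.27
(NOT A2 OR A1) AND A3 = max(0, a+b−1) on (0.27, 0.55) = 0.00
(NOT A3 AND (NOT A1 OR A3)) OR ((NOT A2 OR A1) AND A3) = min(1, a+b) on (0.45, 0.00) = 0.45

0.45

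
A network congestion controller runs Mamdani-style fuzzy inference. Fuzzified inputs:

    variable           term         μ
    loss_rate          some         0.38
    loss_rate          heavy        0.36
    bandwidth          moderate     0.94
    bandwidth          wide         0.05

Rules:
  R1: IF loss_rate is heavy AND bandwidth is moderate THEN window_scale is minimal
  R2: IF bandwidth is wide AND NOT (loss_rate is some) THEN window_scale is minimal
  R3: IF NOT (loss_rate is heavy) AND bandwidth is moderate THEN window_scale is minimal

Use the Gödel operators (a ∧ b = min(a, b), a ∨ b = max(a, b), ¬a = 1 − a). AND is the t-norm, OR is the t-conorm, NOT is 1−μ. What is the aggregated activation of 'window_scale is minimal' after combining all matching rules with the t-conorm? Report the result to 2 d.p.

0.64

R1: heavy=0.36, moderate=0.94; AND[min(a, b)] → w = 0.36
R2: wide=0.05, ¬some=1−0.38=0.62; AND[min(a, b)] → w = 0.05
R3: ¬heavy=1−0.36=0.64, moderate=0.94; AND[min(a, b)] → w = 0.64
Rules with consequent 'minimal': {R1, R2, R3} → strengths 0.36, 0.05, 0.64
Aggregate via t-conorm [max(a, b)]: 0.64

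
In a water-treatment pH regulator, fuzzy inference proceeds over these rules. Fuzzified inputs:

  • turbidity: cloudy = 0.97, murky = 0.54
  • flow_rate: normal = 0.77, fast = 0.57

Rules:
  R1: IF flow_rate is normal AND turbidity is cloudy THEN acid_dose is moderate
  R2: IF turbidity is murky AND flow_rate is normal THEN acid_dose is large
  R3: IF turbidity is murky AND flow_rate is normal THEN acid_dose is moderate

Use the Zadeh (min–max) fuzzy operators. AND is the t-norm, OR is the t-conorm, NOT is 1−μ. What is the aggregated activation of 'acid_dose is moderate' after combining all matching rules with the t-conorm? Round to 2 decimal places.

0.77

R1: normal=0.77, cloudy=0.97; AND[min(a, b)] → w = 0.77
R2: murky=0.54, normal=0.77; AND[min(a, b)] → w = 0.54
R3: murky=0.54, normal=0.77; AND[min(a, b)] → w = 0.54
Rules with consequent 'moderate': {R1, R3} → strengths 0.77, 0.54
Aggregate via t-conorm [max(a, b)]: 0.77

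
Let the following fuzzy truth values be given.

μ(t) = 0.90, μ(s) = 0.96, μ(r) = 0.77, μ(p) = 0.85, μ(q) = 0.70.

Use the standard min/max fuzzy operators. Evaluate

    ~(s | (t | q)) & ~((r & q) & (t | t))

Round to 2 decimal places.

t | q = max(a, b) on (0.90, 0.70) = 0.90
s | (t | q) = max(a, b) on (0.96, 0.90) = 0.96
~(s | (t | q)) = 1 − 0.96 = 0.04
r & q = min(a, b) on (0.77, 0.70) = 0.70
t | t = max(a, b) on (0.90, 0.90) = 0.90
(r & q) & (t | t) = min(a, b) on (0.70, 0.90) = 0.70
~((r & q) & (t | t)) = 1 − 0.70 = 0.30
~(s | (t | q)) & ~((r & q) & (t | t)) = min(a, b) on (0.04, 0.30) = 0.04

0.04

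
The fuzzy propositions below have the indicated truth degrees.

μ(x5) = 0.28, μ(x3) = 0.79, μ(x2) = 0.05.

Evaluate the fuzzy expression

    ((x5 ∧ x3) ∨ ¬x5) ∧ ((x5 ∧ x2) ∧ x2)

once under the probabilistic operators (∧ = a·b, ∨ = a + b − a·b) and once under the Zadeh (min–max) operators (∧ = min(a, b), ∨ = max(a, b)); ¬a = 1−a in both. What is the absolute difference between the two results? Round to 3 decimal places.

0.049

Under probabilistic:
  x5 ∧ x3 = a·b on (0.2800, 0.7900) = 0.2212
  ¬x5 = 1 − 0.2800 = 0.7200
  (x5 ∧ x3) ∨ ¬x5 = a + b − a·b on (0.2212, 0.7200) = 0.7819
  x5 ∧ x2 = a·b on (0.2800, 0.0500) = 0.0140
  (x5 ∧ x2) ∧ x2 = a·b on (0.0140, 0.0500) = 0.0007
  ((x5 ∧ x3) ∨ ¬x5) ∧ ((x5 ∧ x2) ∧ x2) = a·b on (0.7819, 0.0007) = 0.0005
  → value = 0.0005
Under Zadeh (min–max):
  x5 ∧ x3 = min(a, b) on (0.28, 0.79) = 0.28
  ¬x5 = 1 − 0.28 = 0.72
  (x5 ∧ x3) ∨ ¬x5 = max(a, b) on (0.28, 0.72) = 0.72
  x5 ∧ x2 = min(a, b) on (0.28, 0.05) = 0.05
  (x5 ∧ x2) ∧ x2 = min(a, b) on (0.05, 0.05) = 0.05
  ((x5 ∧ x3) ∨ ¬x5) ∧ ((x5 ∧ x2) ∧ x2) = min(a, b) on (0.72, 0.05) = 0.05
  → value = 0.0500
|0.0005 − 0.0500| = 0.049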